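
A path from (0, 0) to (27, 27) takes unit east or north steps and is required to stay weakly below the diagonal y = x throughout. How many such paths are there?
Number of paths = 69533550916004

By the reflection principle (André's argument), the number of monotone paths to (27, 27) with n ≤ m that never go above y = x is C(54, 27) − C(54, 28) = 1946939425648112 − 1877405874732108 = 69533550916004.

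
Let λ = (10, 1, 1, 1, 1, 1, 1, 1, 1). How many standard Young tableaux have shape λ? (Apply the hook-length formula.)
# SYT of shape (10, 1, 1, 1, 1, 1, 1, 1, 1) = 24310

Hook-length formula: f^λ = n! / Π hook(c), product over all cells c of the Young diagram. For λ = (10, 1, 1, 1, 1, 1, 1, 1, 1), n = 18 boxes. Hook lengths by row (left-to-right, top-to-bottom): [18, 9, 8, 7, 6, 5, 4, 3, 2, 1]; [8]; [7]; [6]; [5]; [4]; [3]; [2]; [1]. Product of hooks = 263363788800. So f^λ = 18! / 263363788800 = 6402373705728000 / 263363788800 = 24310.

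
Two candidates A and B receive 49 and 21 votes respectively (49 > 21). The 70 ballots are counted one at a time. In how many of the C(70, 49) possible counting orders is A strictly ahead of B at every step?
Strict-lead orderings = 154175813012055120

Total orderings of the 70 votes with 49 for A: C(70, 49) = 385439532530137800. By the Bertrand ballot formula (Cycle Lemma / reflection principle), the number of orderings in which A is strictly ahead of B throughout is (p − q)/(p + q) · C(p + q, p) = (49 − 21)/(49 + 21) · 385439532530137800 = 154175813012055120.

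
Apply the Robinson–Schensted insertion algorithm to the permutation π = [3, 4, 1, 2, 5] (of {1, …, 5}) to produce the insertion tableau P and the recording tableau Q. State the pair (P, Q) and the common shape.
P = [1, 2, 5] / [3, 4];  Q = [1, 2, 5] / [3, 4];  common shape = (3, 2)

Row-insert the values π_1, π_2, … into P one at a time, bumping the leftmost entry strictly greater than the inserted value down to the next row. The recording tableau Q records, in position (i, j), the step at which that cell was added to P.
  Insert 3 (step 1): P = [3];  Q = [1]
  Insert 4 (step 2): P = [3, 4];  Q = [1, 2]
  Insert 1 (step 3): P = [1, 4] / [3];  Q = [1, 2] / [3]
  Insert 2 (step 4): P = [1, 2] / [3, 4];  Q = [1, 2] / [3, 4]
  Insert 5 (step 5): P = [1, 2, 5] / [3, 4];  Q = [1, 2, 5] / [3, 4]
Final shape: (3, 2).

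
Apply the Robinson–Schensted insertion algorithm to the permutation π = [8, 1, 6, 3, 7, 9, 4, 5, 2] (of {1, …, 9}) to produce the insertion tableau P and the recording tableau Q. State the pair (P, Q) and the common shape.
P = [1, 2, 4, 5] / [3, 7, 9] / [6] / [8];  Q = [1, 3, 5, 6] / [2, 7, 8] / [4] / [9];  common shape = (4, 3, 1, 1)

Row-insert the values π_1, π_2, … into P one at a time, bumping the leftmost entry strictly greater than the inserted value down to the next row. The recording tableau Q records, in position (i, j), the step at which that cell was added to P.
  Insert 8 (step 1): P = [8];  Q = [1]
  Insert 1 (step 2): P = [1] / [8];  Q = [1] / [2]
  Insert 6 (step 3): P = [1, 6] / [8];  Q = [1, 3] / [2]
  Insert 3 (step 4): P = [1, 3] / [6] / [8];  Q = [1, 3] / [2] / [4]
  Insert 7 (step 5): P = [1, 3, 7] / [6] / [8];  Q = [1, 3, 5] / [2] / [4]
  Insert 9 (step 6): P = [1, 3, 7, 9] / [6] / [8];  Q = [1, 3, 5, 6] / [2] / [4]
  Insert 4 (step 7): P = [1, 3, 4, 9] / [6, 7] / [8];  Q = [1, 3, 5, 6] / [2, 7] / [4]
  Insert 5 (step 8): P = [1, 3, 4, 5] / [6, 7, 9] / [8];  Q = [1, 3, 5, 6] / [2, 7, 8] / [4]
  Insert 2 (step 9): P = [1, 2, 4, 5] / [3, 7, 9] / [6] / [8];  Q = [1, 3, 5, 6] / [2, 7, 8] / [4] / [9]
Final shape: (4, 3, 1, 1).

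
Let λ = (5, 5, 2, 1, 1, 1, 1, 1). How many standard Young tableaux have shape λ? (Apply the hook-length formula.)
# SYT of shape (5, 5, 2, 1, 1, 1, 1, 1) = 742560

Hook-length formula: f^λ = n! / Π hook(c), product over all cells c of the Young diagram. For λ = (5, 5, 2, 1, 1, 1, 1, 1), n = 17 boxes. Hook lengths by row (left-to-right, top-to-bottom): [12, 6, 4, 3, 2]; [11, 5, 3, 2, 1]; [7, 1]; [5]; [4]; [3]; [2]; [1]. Product of hooks = 479001600. So f^λ = 17! / 479001600 = 355687428096000 / 479001600 = 742560.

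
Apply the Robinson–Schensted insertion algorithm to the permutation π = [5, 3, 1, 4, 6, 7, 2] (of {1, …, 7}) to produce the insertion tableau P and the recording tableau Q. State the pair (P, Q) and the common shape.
P = [1, 2, 6, 7] / [3, 4] / [5];  Q = [1, 4, 5, 6] / [2, 7] / [3];  common shape = (4, 2, 1)

Row-insert the values π_1, π_2, … into P one at a time, bumping the leftmost entry strictly greater than the inserted value down to the next row. The recording tableau Q records, in position (i, j), the step at which that cell was added to P.
  Insert 5 (step 1): P = [5];  Q = [1]
  Insert 3 (step 2): P = [3] / [5];  Q = [1] / [2]
  Insert 1 (step 3): P = [1] / [3] / [5];  Q = [1] / [2] / [3]
  Insert 4 (step 4): P = [1, 4] / [3] / [5];  Q = [1, 4] / [2] / [3]
  Insert 6 (step 5): P = [1, 4, 6] / [3] / [5];  Q = [1, 4, 5] / [2] / [3]
  Insert 7 (step 6): P = [1, 4, 6, 7] / [3] / [5];  Q = [1, 4, 5, 6] / [2] / [3]
  Insert 2 (step 7): P = [1, 2, 6, 7] / [3, 4] / [5];  Q = [1, 4, 5, 6] / [2, 7] / [3]
Final shape: (4, 2, 1).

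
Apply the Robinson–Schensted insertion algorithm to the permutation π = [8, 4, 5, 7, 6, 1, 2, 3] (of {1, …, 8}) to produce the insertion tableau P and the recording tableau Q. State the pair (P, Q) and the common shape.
P = [1, 2, 3] / [4, 5, 6] / [7] / [8];  Q = [1, 3, 4] / [2, 7, 8] / [5] / [6];  common shape = (3, 3, 1, 1)

Row-insert the values π_1, π_2, … into P one at a time, bumping the leftmost entry strictly greater than the inserted value down to the next row. The recording tableau Q records, in position (i, j), the step at which that cell was added to P.
  Insert 8 (step 1): P = [8];  Q = [1]
  Insert 4 (step 2): P = [4] / [8];  Q = [1] / [2]
  Insert 5 (step 3): P = [4, 5] / [8];  Q = [1, 3] / [2]
  Insert 7 (step 4): P = [4, 5, 7] / [8];  Q = [1, 3, 4] / [2]
  Insert 6 (step 5): P = [4, 5, 6] / [7] / [8];  Q = [1, 3, 4] / [2] / [5]
  Insert 1 (step 6): P = [1, 5, 6] / [4] / [7] / [8];  Q = [1, 3, 4] / [2] / [5] / [6]
  Insert 2 (step 7): P = [1, 2, 6] / [4, 5] / [7] / [8];  Q = [1, 3, 4] / [2, 7] / [5] / [6]
  Insert 3 (step 8): P = [1, 2, 3] / [4, 5, 6] / [7] / [8];  Q = [1, 3, 4] / [2, 7, 8] / [5] / [6]
Final shape: (3, 3, 1, 1).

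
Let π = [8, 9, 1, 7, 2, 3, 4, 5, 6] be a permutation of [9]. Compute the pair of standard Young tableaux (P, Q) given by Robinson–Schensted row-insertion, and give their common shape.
P = [1, 2, 3, 4, 5, 6] / [7, 9] / [8];  Q = [1, 2, 6, 7, 8, 9] / [3, 4] / [5];  common shape = (6, 2, 1)

Row-insert the values π_1, π_2, … into P one at a time, bumping the leftmost entry strictly greater than the inserted value down to the next row. The recording tableau Q records, in position (i, j), the step at which that cell was added to P.
  Insert 8 (step 1): P = [8];  Q = [1]
  Insert 9 (step 2): P = [8, 9];  Q = [1, 2]
  Insert 1 (step 3): P = [1, 9] / [8];  Q = [1, 2] / [3]
  Insert 7 (step 4): P = [1, 7] / [8, 9];  Q = [1, 2] / [3, 4]
  Insert 2 (step 5): P = [1, 2] / [7, 9] / [8];  Q = [1, 2] / [3, 4] / [5]
  Insert 3 (step 6): P = [1, 2, 3] / [7, 9] / [8];  Q = [1, 2, 6] / [3, 4] / [5]
  Insert 4 (step 7): P = [1, 2, 3, 4] / [7, 9] / [8];  Q = [1, 2, 6, 7] / [3, 4] / [5]
  Insert 5 (step 8): P = [1, 2, 3, 4, 5] / [7, 9] / [8];  Q = [1, 2, 6, 7, 8] / [3, 4] / [5]
  Insert 6 (step 9): P = [1, 2, 3, 4, 5, 6] / [7, 9] / [8];  Q = [1, 2, 6, 7, 8, 9] / [3, 4] / [5]
Final shape: (6, 2, 1).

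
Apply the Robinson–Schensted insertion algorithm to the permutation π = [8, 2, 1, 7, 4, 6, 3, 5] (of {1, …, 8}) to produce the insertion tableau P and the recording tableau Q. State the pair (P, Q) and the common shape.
P = [1, 3, 5] / [2, 4, 6] / [7] / [8];  Q = [1, 4, 6] / [2, 5, 8] / [3] / [7];  common shape = (3, 3, 1, 1)

Row-insert the values π_1, π_2, … into P one at a time, bumping the leftmost entry strictly greater than the inserted value down to the next row. The recording tableau Q records, in position (i, j), the step at which that cell was added to P.
  Insert 8 (step 1): P = [8];  Q = [1]
  Insert 2 (step 2): P = [2] / [8];  Q = [1] / [2]
  Insert 1 (step 3): P = [1] / [2] / [8];  Q = [1] / [2] / [3]
  Insert 7 (step 4): P = [1, 7] / [2] / [8];  Q = [1, 4] / [2] / [3]
  Insert 4 (step 5): P = [1, 4] / [2, 7] / [8];  Q = [1, 4] / [2, 5] / [3]
  Insert 6 (step 6): P = [1, 4, 6] / [2, 7] / [8];  Q = [1, 4, 6] / [2, 5] / [3]
  Insert 3 (step 7): P = [1, 3, 6] / [2, 4] / [7] / [8];  Q = [1, 4, 6] / [2, 5] / [3] / [7]
  Insert 5 (step 8): P = [1, 3, 5] / [2, 4, 6] / [7] / [8];  Q = [1, 4, 6] / [2, 5, 8] / [3] / [7]
Final shape: (3, 3, 1, 1).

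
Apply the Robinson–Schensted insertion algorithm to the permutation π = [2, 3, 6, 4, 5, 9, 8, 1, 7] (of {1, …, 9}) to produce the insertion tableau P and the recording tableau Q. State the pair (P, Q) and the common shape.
P = [1, 3, 4, 5, 7] / [2, 8] / [6, 9];  Q = [1, 2, 3, 5, 6] / [4, 7] / [8, 9];  common shape = (5, 2, 2)

Row-insert the values π_1, π_2, … into P one at a time, bumping the leftmost entry strictly greater than the inserted value down to the next row. The recording tableau Q records, in position (i, j), the step at which that cell was added to P.
  Insert 2 (step 1): P = [2];  Q = [1]
  Insert 3 (step 2): P = [2, 3];  Q = [1, 2]
  Insert 6 (step 3): P = [2, 3, 6];  Q = [1, 2, 3]
  Insert 4 (step 4): P = [2, 3, 4] / [6];  Q = [1, 2, 3] / [4]
  Insert 5 (step 5): P = [2, 3, 4, 5] / [6];  Q = [1, 2, 3, 5] / [4]
  Insert 9 (step 6): P = [2, 3, 4, 5, 9] / [6];  Q = [1, 2, 3, 5, 6] / [4]
  Insert 8 (step 7): P = [2, 3, 4, 5, 8] / [6, 9];  Q = [1, 2, 3, 5, 6] / [4, 7]
  Insert 1 (step 8): P = [1, 3, 4, 5, 8] / [2, 9] / [6];  Q = [1, 2, 3, 5, 6] / [4, 7] / [8]
  Insert 7 (step 9): P = [1, 3, 4, 5, 7] / [2, 8] / [6, 9];  Q = [1, 2, 3, 5, 6] / [4, 7] / [8, 9]
Final shape: (5, 2, 2).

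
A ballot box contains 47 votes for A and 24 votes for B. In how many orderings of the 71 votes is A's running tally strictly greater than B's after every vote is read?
Strict-lead orderings = 1716957917634250200

Total orderings of the 71 votes with 47 for A: C(71, 47) = 5300174441392685400. By the Bertrand ballot formula (Cycle Lemma / reflection principle), the number of orderings in which A is strictly ahead of B throughout is (p − q)/(p + q) · C(p + q, p) = (47 − 24)/(47 + 24) · 5300174441392685400 = 1716957917634250200.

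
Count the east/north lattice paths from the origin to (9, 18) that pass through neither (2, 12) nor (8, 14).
Number of paths = 2944559

Inclusion–exclusion. Total paths: C(27, 9) = 4686825. Through P₁: C(14, 2)·C(13, 7) = 156156. Through P₂: C(22, 8)·C(5, 1) = 1598850. Since P₁ is strictly southwest of P₂, a monotone path through both must visit P₁ then P₂; paths through both = C(14, 2)·C(8, 6)·C(5, 1) = 12740. Avoid both = 4686825 − 156156 − 1598850 + 12740 = 2944559.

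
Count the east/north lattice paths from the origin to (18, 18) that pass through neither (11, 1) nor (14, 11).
Number of paths = 7601172612

Inclusion–exclusion. Total paths: C(36, 18) = 9075135300. Through P₁: C(12, 11)·C(24, 7) = 4153248. Through P₂: C(25, 14)·C(11, 4) = 1470942000. Since P₁ is strictly southwest of P₂, a monotone path through both must visit P₁ then P₂; paths through both = C(12, 11)·C(13, 3)·C(11, 4) = 1132560. Avoid both = 9075135300 − 4153248 − 1470942000 + 1132560 = 7601172612.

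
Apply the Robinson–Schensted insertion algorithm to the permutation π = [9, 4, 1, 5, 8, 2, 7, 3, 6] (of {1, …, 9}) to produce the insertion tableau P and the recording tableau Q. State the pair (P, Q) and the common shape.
P = [1, 2, 3, 6] / [4, 5, 7] / [8] / [9];  Q = [1, 4, 5, 9] / [2, 6, 7] / [3] / [8];  common shape = (4, 3, 1, 1)

Row-insert the values π_1, π_2, … into P one at a time, bumping the leftmost entry strictly greater than the inserted value down to the next row. The recording tableau Q records, in position (i, j), the step at which that cell was added to P.
  Insert 9 (step 1): P = [9];  Q = [1]
  Insert 4 (step 2): P = [4] / [9];  Q = [1] / [2]
  Insert 1 (step 3): P = [1] / [4] / [9];  Q = [1] / [2] / [3]
  Insert 5 (step 4): P = [1, 5] / [4] / [9];  Q = [1, 4] / [2] / [3]
  Insert 8 (step 5): P = [1, 5, 8] / [4] / [9];  Q = [1, 4, 5] / [2] / [3]
  Insert 2 (step 6): P = [1, 2, 8] / [4, 5] / [9];  Q = [1, 4, 5] / [2, 6] / [3]
  Insert 7 (step 7): P = [1, 2, 7] / [4, 5, 8] / [9];  Q = [1, 4, 5] / [2, 6, 7] / [3]
  Insert 3 (step 8): P = [1, 2, 3] / [4, 5, 7] / [8] / [9];  Q = [1, 4, 5] / [2, 6, 7] / [3] / [8]
  Insert 6 (step 9): P = [1, 2, 3, 6] / [4, 5, 7] / [8] / [9];  Q = [1, 4, 5, 9] / [2, 6, 7] / [3] / [8]
Final shape: (4, 3, 1, 1).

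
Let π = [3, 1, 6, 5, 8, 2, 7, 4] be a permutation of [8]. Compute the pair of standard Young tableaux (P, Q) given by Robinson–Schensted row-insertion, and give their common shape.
P = [1, 2, 4] / [3, 5, 7] / [6, 8];  Q = [1, 3, 5] / [2, 4, 7] / [6, 8];  common shape = (3, 3, 2)

Row-insert the values π_1, π_2, … into P one at a time, bumping the leftmost entry strictly greater than the inserted value down to the next row. The recording tableau Q records, in position (i, j), the step at which that cell was added to P.
  Insert 3 (step 1): P = [3];  Q = [1]
  Insert 1 (step 2): P = [1] / [3];  Q = [1] / [2]
  Insert 6 (step 3): P = [1, 6] / [3];  Q = [1, 3] / [2]
  Insert 5 (step 4): P = [1, 5] / [3, 6];  Q = [1, 3] / [2, 4]
  Insert 8 (step 5): P = [1, 5, 8] / [3, 6];  Q = [1, 3, 5] / [2, 4]
  Insert 2 (step 6): P = [1, 2, 8] / [3, 5] / [6];  Q = [1, 3, 5] / [2, 4] / [6]
  Insert 7 (step 7): P = [1, 2, 7] / [3, 5, 8] / [6];  Q = [1, 3, 5] / [2, 4, 7] / [6]
  Insert 4 (step 8): P = [1, 2, 4] / [3, 5, 7] / [6, 8];  Q = [1, 3, 5] / [2, 4, 7] / [6, 8]
Final shape: (3, 3, 2).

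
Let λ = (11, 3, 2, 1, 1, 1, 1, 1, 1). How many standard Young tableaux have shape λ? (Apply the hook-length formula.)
# SYT of shape (11, 3, 2, 1, 1, 1, 1, 1, 1) = 70756686

Hook-length formula: f^λ = n! / Π hook(c), product over all cells c of the Young diagram. For λ = (11, 3, 2, 1, 1, 1, 1, 1, 1), n = 22 boxes. Hook lengths by row (left-to-right, top-to-bottom): [19, 12, 10, 8, 7, 6, 5, 4, 3, 2, 1]; [10, 3, 1]; [8, 1]; [6]; [5]; [4]; [3]; [2]; [1]. Product of hooks = 15885434880000. So f^λ = 22! / 15885434880000 = 1124000727777607680000 / 15885434880000 = 70756686.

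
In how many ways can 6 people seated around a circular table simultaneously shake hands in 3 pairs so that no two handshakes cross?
C_3 = 5

These noncrossing handshakes are counted by the Catalan number C_n = (1/(n + 1)) · C(2n, n). For n = 3: C_3 = (1/4) · C(6, 3) = 20/4 = 5.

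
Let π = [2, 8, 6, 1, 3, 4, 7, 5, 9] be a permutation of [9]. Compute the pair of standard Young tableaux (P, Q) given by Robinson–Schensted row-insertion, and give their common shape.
P = [1, 3, 4, 5, 9] / [2, 6, 7] / [8];  Q = [1, 2, 6, 7, 9] / [3, 5, 8] / [4];  common shape = (5, 3, 1)

Row-insert the values π_1, π_2, … into P one at a time, bumping the leftmost entry strictly greater than the inserted value down to the next row. The recording tableau Q records, in position (i, j), the step at which that cell was added to P.
  Insert 2 (step 1): P = [2];  Q = [1]
  Insert 8 (step 2): P = [2, 8];  Q = [1, 2]
  Insert 6 (step 3): P = [2, 6] / [8];  Q = [1, 2] / [3]
  Insert 1 (step 4): P = [1, 6] / [2] / [8];  Q = [1, 2] / [3] / [4]
  Insert 3 (step 5): P = [1, 3] / [2, 6] / [8];  Q = [1, 2] / [3, 5] / [4]
  Insert 4 (step 6): P = [1, 3, 4] / [2, 6] / [8];  Q = [1, 2, 6] / [3, 5] / [4]
  Insert 7 (step 7): P = [1, 3, 4, 7] / [2, 6] / [8];  Q = [1, 2, 6, 7] / [3, 5] / [4]
  Insert 5 (step 8): P = [1, 3, 4, 5] / [2, 6, 7] / [8];  Q = [1, 2, 6, 7] / [3, 5, 8] / [4]
  Insert 9 (step 9): P = [1, 3, 4, 5, 9] / [2, 6, 7] / [8];  Q = [1, 2, 6, 7, 9] / [3, 5, 8] / [4]
Final shape: (5, 3, 1).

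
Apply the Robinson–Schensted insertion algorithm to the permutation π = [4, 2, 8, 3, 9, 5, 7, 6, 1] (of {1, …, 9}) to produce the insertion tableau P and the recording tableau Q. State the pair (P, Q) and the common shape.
P = [1, 3, 5, 6] / [2, 7, 9] / [4] / [8];  Q = [1, 3, 5, 7] / [2, 4, 6] / [8] / [9];  common shape = (4, 3, 1, 1)

Row-insert the values π_1, π_2, … into P one at a time, bumping the leftmost entry strictly greater than the inserted value down to the next row. The recording tableau Q records, in position (i, j), the step at which that cell was added to P.
  Insert 4 (step 1): P = [4];  Q = [1]
  Insert 2 (step 2): P = [2] / [4];  Q = [1] / [2]
  Insert 8 (step 3): P = [2, 8] / [4];  Q = [1, 3] / [2]
  Insert 3 (step 4): P = [2, 3] / [4, 8];  Q = [1, 3] / [2, 4]
  Insert 9 (step 5): P = [2, 3, 9] / [4, 8];  Q = [1, 3, 5] / [2, 4]
  Insert 5 (step 6): P = [2, 3, 5] / [4, 8, 9];  Q = [1, 3, 5] / [2, 4, 6]
  Insert 7 (step 7): P = [2, 3, 5, 7] / [4, 8, 9];  Q = [1, 3, 5, 7] / [2, 4, 6]
  Insert 6 (step 8): P = [2, 3, 5, 6] / [4, 7, 9] / [8];  Q = [1, 3, 5, 7] / [2, 4, 6] / [8]
  Insert 1 (step 9): P = [1, 3, 5, 6] / [2, 7, 9] / [4] / [8];  Q = [1, 3, 5, 7] / [2, 4, 6] / [8] / [9]
Final shape: (4, 3, 1, 1).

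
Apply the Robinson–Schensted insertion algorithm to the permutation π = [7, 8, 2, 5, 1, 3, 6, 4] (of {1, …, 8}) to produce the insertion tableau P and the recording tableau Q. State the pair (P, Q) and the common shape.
P = [1, 3, 4] / [2, 5, 6] / [7, 8];  Q = [1, 2, 7] / [3, 4, 8] / [5, 6];  common shape = (3, 3, 2)

Row-insert the values π_1, π_2, … into P one at a time, bumping the leftmost entry strictly greater than the inserted value down to the next row. The recording tableau Q records, in position (i, j), the step at which that cell was added to P.
  Insert 7 (step 1): P = [7];  Q = [1]
  Insert 8 (step 2): P = [7, 8];  Q = [1, 2]
  Insert 2 (step 3): P = [2, 8] / [7];  Q = [1, 2] / [3]
  Insert 5 (step 4): P = [2, 5] / [7, 8];  Q = [1, 2] / [3, 4]
  Insert 1 (step 5): P = [1, 5] / [2, 8] / [7];  Q = [1, 2] / [3, 4] / [5]
  Insert 3 (step 6): P = [1, 3] / [2, 5] / [7, 8];  Q = [1, 2] / [3, 4] / [5, 6]
  Insert 6 (step 7): P = [1, 3, 6] / [2, 5] / [7, 8];  Q = [1, 2, 7] / [3, 4] / [5, 6]
  Insert 4 (step 8): P = [1, 3, 4] / [2, 5, 6] / [7, 8];  Q = [1, 2, 7] / [3, 4, 8] / [5, 6]
Final shape: (3, 3, 2).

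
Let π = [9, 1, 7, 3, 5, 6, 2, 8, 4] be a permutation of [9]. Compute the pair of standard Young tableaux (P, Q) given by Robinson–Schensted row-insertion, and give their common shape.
P = [1, 2, 4, 6, 8] / [3, 5] / [7] / [9];  Q = [1, 3, 5, 6, 8] / [2, 9] / [4] / [7];  common shape = (5, 2, 1, 1)

Row-insert the values π_1, π_2, … into P one at a time, bumping the leftmost entry strictly greater than the inserted value down to the next row. The recording tableau Q records, in position (i, j), the step at which that cell was added to P.
  Insert 9 (step 1): P = [9];  Q = [1]
  Insert 1 (step 2): P = [1] / [9];  Q = [1] / [2]
  Insert 7 (step 3): P = [1, 7] / [9];  Q = [1, 3] / [2]
  Insert 3 (step 4): P = [1, 3] / [7] / [9];  Q = [1, 3] / [2] / [4]
  Insert 5 (step 5): P = [1, 3, 5] / [7] / [9];  Q = [1, 3, 5] / [2] / [4]
  Insert 6 (step 6): P = [1, 3, 5, 6] / [7] / [9];  Q = [1, 3, 5, 6] / [2] / [4]
  Insert 2 (step 7): P = [1, 2, 5, 6] / [3] / [7] / [9];  Q = [1, 3, 5, 6] / [2] / [4] / [7]
  Insert 8 (step 8): P = [1, 2, 5, 6, 8] / [3] / [7] / [9];  Q = [1, 3, 5, 6, 8] / [2] / [4] / [7]
  Insert 4 (step 9): P = [1, 2, 4, 6, 8] / [3, 5] / [7] / [9];  Q = [1, 3, 5, 6, 8] / [2, 9] / [4] / [7]
Final shape: (5, 2, 1, 1).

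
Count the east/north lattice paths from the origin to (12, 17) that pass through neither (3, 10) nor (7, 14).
Number of paths = 43233535

Inclusion–exclusion. Total paths: C(29, 12) = 51895935. Through P₁: C(13, 3)·C(16, 9) = 3271840. Through P₂: C(21, 7)·C(8, 5) = 6511680. Since P₁ is strictly southwest of P₂, a monotone path through both must visit P₁ then P₂; paths through both = C(13, 3)·C(8, 4)·C(8, 5) = 1121120. Avoid both = 51895935 − 3271840 − 6511680 + 1121120 = 43233535.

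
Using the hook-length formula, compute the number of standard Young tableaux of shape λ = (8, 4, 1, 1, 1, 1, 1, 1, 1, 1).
# SYT of shape (8, 4, 1, 1, 1, 1, 1, 1, 1, 1) = 6113250

Hook-length formula: f^λ = n! / Π hook(c), product over all cells c of the Young diagram. For λ = (8, 4, 1, 1, 1, 1, 1, 1, 1, 1), n = 20 boxes. Hook lengths by row (left-to-right, top-to-bottom): [17, 8, 7, 6, 4, 3, 2, 1]; [12, 3, 2, 1]; [8]; [7]; [6]; [5]; [4]; [3]; [2]; [1]. Product of hooks = 397971947520. So f^λ = 20! / 397971947520 = 2432902008176640000 / 397971947520 = 6113250.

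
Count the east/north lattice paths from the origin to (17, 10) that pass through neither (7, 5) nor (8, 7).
Number of paths = 5164929

Inclusion–exclusion. Total paths: C(27, 17) = 8436285. Through P₁: C(12, 7)·C(15, 10) = 2378376. Through P₂: C(15, 8)·C(12, 9) = 1415700. Since P₁ is strictly southwest of P₂, a monotone path through both must visit P₁ then P₂; paths through both = C(12, 7)·C(3, 1)·C(12, 9) = 522720. Avoid both = 8436285 − 2378376 − 1415700 + 522720 = 5164929.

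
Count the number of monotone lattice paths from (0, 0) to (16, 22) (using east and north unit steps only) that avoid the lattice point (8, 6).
Number of paths = 20031355017

Total paths from (0, 0) to (16, 22): C(38, 16) = 22239974430. Paths through (8, 6): (paths (0, 0) → (8, 6)) × (paths (8, 6) → (16, 22)) = C(14, 8) · C(24, 8) = 3003 · 735471 = 2208619413. Avoidance count = 22239974430 − 2208619413 = 20031355017.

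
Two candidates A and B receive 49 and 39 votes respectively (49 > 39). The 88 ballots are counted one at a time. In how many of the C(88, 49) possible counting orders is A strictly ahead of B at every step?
Strict-lead orderings = 1698754643257653577894500

Total orderings of the 88 votes with 49 for A: C(88, 49) = 14949040860667351485471600. By the Bertrand ballot formula (Cycle Lemma / reflection principle), the number of orderings in which A is strictly ahead of B throughout is (p − q)/(p + q) · C(p + q, p) = (49 − 39)/(49 + 39) · 14949040860667351485471600 = 1698754643257653577894500.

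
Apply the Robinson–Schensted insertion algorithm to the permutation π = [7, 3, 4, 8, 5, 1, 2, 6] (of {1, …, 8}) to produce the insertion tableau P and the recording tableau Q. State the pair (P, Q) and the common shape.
P = [1, 2, 5, 6] / [3, 4] / [7, 8];  Q = [1, 3, 4, 8] / [2, 5] / [6, 7];  common shape = (4, 2, 2)

Row-insert the values π_1, π_2, … into P one at a time, bumping the leftmost entry strictly greater than the inserted value down to the next row. The recording tableau Q records, in position (i, j), the step at which that cell was added to P.
  Insert 7 (step 1): P = [7];  Q = [1]
  Insert 3 (step 2): P = [3] / [7];  Q = [1] / [2]
  Insert 4 (step 3): P = [3, 4] / [7];  Q = [1, 3] / [2]
  Insert 8 (step 4): P = [3, 4, 8] / [7];  Q = [1, 3, 4] / [2]
  Insert 5 (step 5): P = [3, 4, 5] / [7, 8];  Q = [1, 3, 4] / [2, 5]
  Insert 1 (step 6): P = [1, 4, 5] / [3, 8] / [7];  Q = [1, 3, 4] / [2, 5] / [6]
  Insert 2 (step 7): P = [1, 2, 5] / [3, 4] / [7, 8];  Q = [1, 3, 4] / [2, 5] / [6, 7]
  Insert 6 (step 8): P = [1, 2, 5, 6] / [3, 4] / [7, 8];  Q = [1, 3, 4, 8] / [2, 5] / [6, 7]
Final shape: (4, 2, 2).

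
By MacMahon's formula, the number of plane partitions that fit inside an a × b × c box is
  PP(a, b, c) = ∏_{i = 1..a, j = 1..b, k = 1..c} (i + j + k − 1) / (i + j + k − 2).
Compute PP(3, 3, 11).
PP(3, 3, 11) = 2318680

Evaluate the triple product over i = 1..3, j = 1..3, k = 1..11. The factors are (2/1) · (3/2) · (4/3) · (5/4) · (6/5) · (7/6) · (8/7) · (9/8) · … (99 factors total). The numerators and denominators telescope so the product is an integer; carrying out the multiplication exactly gives PP(3, 3, 11) = 2318680.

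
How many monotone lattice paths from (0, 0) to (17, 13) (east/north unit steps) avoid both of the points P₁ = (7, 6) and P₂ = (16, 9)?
Number of paths = 78059807

Inclusion–exclusion. Total paths: C(30, 17) = 119759850. Through P₁: C(13, 7)·C(17, 10) = 33372768. Through P₂: C(25, 16)·C(5, 1) = 10214875. Since P₁ is strictly southwest of P₂, a monotone path through both must visit P₁ then P₂; paths through both = C(13, 7)·C(12, 9)·C(5, 1) = 1887600. Avoid both = 119759850 − 33372768 − 10214875 + 1887600 = 78059807.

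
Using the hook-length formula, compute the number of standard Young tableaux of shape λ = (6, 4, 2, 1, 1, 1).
# SYT of shape (6, 4, 2, 1, 1, 1) = 221130

Hook-length formula: f^λ = n! / Π hook(c), product over all cells c of the Young diagram. For λ = (6, 4, 2, 1, 1, 1), n = 15 boxes. Hook lengths by row (left-to-right, top-to-bottom): [11, 7, 5, 4, 2, 1]; [8, 4, 2, 1]; [5, 1]; [3]; [2]; [1]. Product of hooks = 5913600. So f^λ = 15! / 5913600 = 1307674368000 / 5913600 = 221130.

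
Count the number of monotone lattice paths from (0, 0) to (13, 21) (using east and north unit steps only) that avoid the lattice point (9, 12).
Number of paths = 717823810

Total paths from (0, 0) to (13, 21): C(34, 13) = 927983760. Paths through (9, 12): (paths (0, 0) → (9, 12)) × (paths (9, 12) → (13, 21)) = C(21, 9) · C(13, 4) = 293930 · 715 = 210159950. Avoidance count = 927983760 − 210159950 = 717823810.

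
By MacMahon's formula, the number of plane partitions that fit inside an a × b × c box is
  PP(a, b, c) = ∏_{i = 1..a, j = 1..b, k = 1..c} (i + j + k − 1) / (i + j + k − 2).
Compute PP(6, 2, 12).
PP(6, 2, 12) = 71954064

Evaluate the triple product over i = 1..6, j = 1..2, k = 1..12. The factors are (2/1) · (3/2) · (4/3) · (5/4) · (6/5) · (7/6) · (8/7) · (9/8) · … (144 factors total). The numerators and denominators telescope so the product is an integer; carrying out the multiplication exactly gives PP(6, 2, 12) = 71954064.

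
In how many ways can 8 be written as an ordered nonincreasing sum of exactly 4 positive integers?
p(8, 4 parts) = 5

Partitions of n into exactly k parts ↔ partitions of n − k into at most k parts (subtract 1 from each part). For n = 8, k = 4, the partitions are: 5+1+1+1, 4+2+1+1, 3+3+1+1, 3+2+2+1, 2+2+2+2. Count = 5.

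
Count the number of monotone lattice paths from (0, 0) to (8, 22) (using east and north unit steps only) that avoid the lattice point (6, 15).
Number of paths = 3899421

Total paths from (0, 0) to (8, 22): C(30, 8) = 5852925. Paths through (6, 15): (paths (0, 0) → (6, 15)) × (paths (6, 15) → (8, 22)) = C(21, 6) · C(9, 2) = 54264 · 36 = 1953504. Avoidance count = 5852925 − 1953504 = 3899421.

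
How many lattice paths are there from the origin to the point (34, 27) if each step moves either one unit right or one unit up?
Number of paths = 157890968768078210

A monotone lattice path from (0, 0) to (34, 27) consists of 34 east steps and 27 north steps in some order, so it is determined by which 34 of the 61 steps are east. The count is C(61, 34) = 157890968768078210.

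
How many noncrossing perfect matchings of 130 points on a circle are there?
C_65 = 1440418573150919668872489894243865350

These noncrossing handshakes are counted by the Catalan number C_n = (1/(n + 1)) · C(2n, n). For n = 65: C_65 = (1/66) · C(130, 65) = 95067625827960698145584333020095113100/66 = 1440418573150919668872489894243865350.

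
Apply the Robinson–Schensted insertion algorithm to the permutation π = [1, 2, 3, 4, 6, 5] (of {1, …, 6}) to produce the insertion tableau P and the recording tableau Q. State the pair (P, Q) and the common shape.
P = [1, 2, 3, 4, 5] / [6];  Q = [1, 2, 3, 4, 5] / [6];  common shape = (5, 1)

Row-insert the values π_1, π_2, … into P one at a time, bumping the leftmost entry strictly greater than the inserted value down to the next row. The recording tableau Q records, in position (i, j), the step at which that cell was added to P.
  Insert 1 (step 1): P = [1];  Q = [1]
  Insert 2 (step 2): P = [1, 2];  Q = [1, 2]
  Insert 3 (step 3): P = [1, 2, 3];  Q = [1, 2, 3]
  Insert 4 (step 4): P = [1, 2, 3, 4];  Q = [1, 2, 3, 4]
  Insert 6 (step 5): P = [1, 2, 3, 4, 6];  Q = [1, 2, 3, 4, 5]
  Insert 5 (step 6): P = [1, 2, 3, 4, 5] / [6];  Q = [1, 2, 3, 4, 5] / [6]
Final shape: (5, 1).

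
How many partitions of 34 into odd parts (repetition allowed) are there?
p_odd(34) = 512

Enumerate partitions using only odd parts via the recurrence o(n, m) = o(n, m−2) + o(n−m, m) over odd m, starting from the largest odd part ≤ n. This gives p_odd(34) = 512. (Euler's theorem: equals the count of distinct-part partitions.)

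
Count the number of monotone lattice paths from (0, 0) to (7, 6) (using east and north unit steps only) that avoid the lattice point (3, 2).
Number of paths = 1016

Total paths from (0, 0) to (7, 6): C(13, 7) = 1716. Paths through (3, 2): (paths (0, 0) → (3, 2)) × (paths (3, 2) → (7, 6)) = C(5, 3) · C(8, 4) = 10 · 70 = 700. Avoidance count = 1716 − 700 = 1016.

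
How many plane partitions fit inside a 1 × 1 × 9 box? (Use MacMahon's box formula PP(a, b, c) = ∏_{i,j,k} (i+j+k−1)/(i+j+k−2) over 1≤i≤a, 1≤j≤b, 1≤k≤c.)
PP(1, 1, 9) = 10

Evaluate the triple product over i = 1..1, j = 1..1, k = 1..9. The factors are (2/1) · (3/2) · (4/3) · (5/4) · (6/5) · (7/6) · (8/7) · (9/8) · … (9 factors total). The numerators and denominators telescope so the product is an integer; carrying out the multiplication exactly gives PP(1, 1, 9) = 10.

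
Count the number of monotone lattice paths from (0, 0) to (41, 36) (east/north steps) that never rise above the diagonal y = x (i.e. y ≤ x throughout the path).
Number of paths = 1666686537721857099910

By the reflection principle (André's argument), the number of monotone paths to (41, 36) with n ≤ m that never go above y = x is C(77, 41) − C(77, 42) = 11666805764052999699370 − 10000119226331142599460 = 1666686537721857099910.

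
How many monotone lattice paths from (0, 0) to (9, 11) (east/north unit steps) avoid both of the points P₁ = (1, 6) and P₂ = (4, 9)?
Number of paths = 146876

Inclusion–exclusion. Total paths: C(20, 9) = 167960. Through P₁: C(7, 1)·C(13, 8) = 9009. Through P₂: C(13, 4)·C(7, 5) = 15015. Since P₁ is strictly southwest of P₂, a monotone path through both must visit P₁ then P₂; paths through both = C(7, 1)·C(6, 3)·C(7, 5) = 2940. Avoid both = 167960 − 9009 − 15015 + 2940 = 146876.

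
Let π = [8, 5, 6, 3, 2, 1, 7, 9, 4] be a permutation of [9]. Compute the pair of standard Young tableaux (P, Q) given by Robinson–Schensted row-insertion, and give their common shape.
P = [1, 4, 7, 9] / [2, 6] / [3] / [5] / [8];  Q = [1, 3, 7, 8] / [2, 9] / [4] / [5] / [6];  common shape = (4, 2, 1, 1, 1)

Row-insert the values π_1, π_2, … into P one at a time, bumping the leftmost entry strictly greater than the inserted value down to the next row. The recording tableau Q records, in position (i, j), the step at which that cell was added to P.
  Insert 8 (step 1): P = [8];  Q = [1]
  Insert 5 (step 2): P = [5] / [8];  Q = [1] / [2]
  Insert 6 (step 3): P = [5, 6] / [8];  Q = [1, 3] / [2]
  Insert 3 (step 4): P = [3, 6] / [5] / [8];  Q = [1, 3] / [2] / [4]
  Insert 2 (step 5): P = [2, 6] / [3] / [5] / [8];  Q = [1, 3] / [2] / [4] / [5]
  Insert 1 (step 6): P = [1, 6] / [2] / [3] / [5] / [8];  Q = [1, 3] / [2] / [4] / [5] / [6]
  Insert 7 (step 7): P = [1, 6, 7] / [2] / [3] / [5] / [8];  Q = [1, 3, 7] / [2] / [4] / [5] / [6]
  Insert 9 (step 8): P = [1, 6, 7, 9] / [2] / [3] / [5] / [8];  Q = [1, 3, 7, 8] / [2] / [4] / [5] / [6]
  Insert 4 (step 9): P = [1, 4, 7, 9] / [2, 6] / [3] / [5] / [8];  Q = [1, 3, 7, 8] / [2, 9] / [4] / [5] / [6]
Final shape: (4, 2, 1, 1, 1).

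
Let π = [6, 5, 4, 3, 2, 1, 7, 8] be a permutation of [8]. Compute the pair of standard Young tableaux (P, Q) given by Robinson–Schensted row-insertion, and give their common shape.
P = [1, 7, 8] / [2] / [3] / [4] / [5] / [6];  Q = [1, 7, 8] / [2] / [3] / [4] / [5] / [6];  common shape = (3, 1, 1, 1, 1, 1)

Row-insert the values π_1, π_2, … into P one at a time, bumping the leftmost entry strictly greater than the inserted value down to the next row. The recording tableau Q records, in position (i, j), the step at which that cell was added to P.
  Insert 6 (step 1): P = [6];  Q = [1]
  Insert 5 (step 2): P = [5] / [6];  Q = [1] / [2]
  Insert 4 (step 3): P = [4] / [5] / [6];  Q = [1] / [2] / [3]
  Insert 3 (step 4): P = [3] / [4] / [5] / [6];  Q = [1] / [2] / [3] / [4]
  Insert 2 (step 5): P = [2] / [3] / [4] / [5] / [6];  Q = [1] / [2] / [3] / [4] / [5]
  Insert 1 (step 6): P = [1] / [2] / [3] / [4] / [5] / [6];  Q = [1] / [2] / [3] / [4] / [5] / [6]
  Insert 7 (step 7): P = [1, 7] / [2] / [3] / [4] / [5] / [6];  Q = [1, 7] / [2] / [3] / [4] / [5] / [6]
  Insert 8 (step 8): P = [1, 7, 8] / [2] / [3] / [4] / [5] / [6];  Q = [1, 7, 8] / [2] / [3] / [4] / [5] / [6]
Final shape: (3, 1, 1, 1, 1, 1).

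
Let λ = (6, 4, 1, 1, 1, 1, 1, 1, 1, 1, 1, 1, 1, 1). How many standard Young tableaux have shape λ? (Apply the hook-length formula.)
# SYT of shape (6, 4, 1, 1, 1, 1, 1, 1, 1, 1, 1, 1, 1, 1) = 5360355

Hook-length formula: f^λ = n! / Π hook(c), product over all cells c of the Young diagram. For λ = (6, 4, 1, 1, 1, 1, 1, 1, 1, 1, 1, 1, 1, 1), n = 22 boxes. Hook lengths by row (left-to-right, top-to-bottom): [19, 6, 5, 4, 2, 1]; [16, 3, 2, 1]; [12]; [11]; [10]; [9]; [8]; [7]; [6]; [5]; [4]; [3]; [2]; [1]. Product of hooks = 209687740416000. So f^λ = 22! / 209687740416000 = 1124000727777607680000 / 209687740416000 = 5360355.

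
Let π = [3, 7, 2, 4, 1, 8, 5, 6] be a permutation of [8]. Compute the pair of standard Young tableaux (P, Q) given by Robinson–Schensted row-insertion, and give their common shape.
P = [1, 4, 5, 6] / [2, 7, 8] / [3];  Q = [1, 2, 6, 8] / [3, 4, 7] / [5];  common shape = (4, 3, 1)

Row-insert the values π_1, π_2, … into P one at a time, bumping the leftmost entry strictly greater than the inserted value down to the next row. The recording tableau Q records, in position (i, j), the step at which that cell was added to P.
  Insert 3 (step 1): P = [3];  Q = [1]
  Insert 7 (step 2): P = [3, 7];  Q = [1, 2]
  Insert 2 (step 3): P = [2, 7] / [3];  Q = [1, 2] / [3]
  Insert 4 (step 4): P = [2, 4] / [3, 7];  Q = [1, 2] / [3, 4]
  Insert 1 (step 5): P = [1, 4] / [2, 7] / [3];  Q = [1, 2] / [3, 4] / [5]
  Insert 8 (step 6): P = [1, 4, 8] / [2, 7] / [3];  Q = [1, 2, 6] / [3, 4] / [5]
  Insert 5 (step 7): P = [1, 4, 5] / [2, 7, 8] / [3];  Q = [1, 2, 6] / [3, 4, 7] / [5]
  Insert 6 (step 8): P = [1, 4, 5, 6] / [2, 7, 8] / [3];  Q = [1, 2, 6, 8] / [3, 4, 7] / [5]
Final shape: (4, 3, 1).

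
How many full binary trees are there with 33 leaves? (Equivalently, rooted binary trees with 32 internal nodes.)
C_32 = 55534064877048198

These full binary trees are counted by the Catalan number C_n = (1/(n + 1)) · C(2n, n). For n = 32: C_32 = (1/33) · C(64, 32) = 1832624140942590534/33 = 55534064877048198.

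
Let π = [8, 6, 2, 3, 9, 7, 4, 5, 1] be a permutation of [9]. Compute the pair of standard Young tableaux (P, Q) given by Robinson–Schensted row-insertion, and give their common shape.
P = [1, 3, 4, 5] / [2, 7] / [6, 9] / [8];  Q = [1, 4, 5, 8] / [2, 6] / [3, 7] / [9];  common shape = (4, 2, 2, 1)

Row-insert the values π_1, π_2, … into P one at a time, bumping the leftmost entry strictly greater than the inserted value down to the next row. The recording tableau Q records, in position (i, j), the step at which that cell was added to P.
  Insert 8 (step 1): P = [8];  Q = [1]
  Insert 6 (step 2): P = [6] / [8];  Q = [1] / [2]
  Insert 2 (step 3): P = [2] / [6] / [8];  Q = [1] / [2] / [3]
  Insert 3 (step 4): P = [2, 3] / [6] / [8];  Q = [1, 4] / [2] / [3]
  Insert 9 (step 5): P = [2, 3, 9] / [6] / [8];  Q = [1, 4, 5] / [2] / [3]
  Insert 7 (step 6): P = [2, 3, 7] / [6, 9] / [8];  Q = [1, 4, 5] / [2, 6] / [3]
  Insert 4 (step 7): P = [2, 3, 4] / [6, 7] / [8, 9];  Q = [1, 4, 5] / [2, 6] / [3, 7]
  Insert 5 (step 8): P = [2, 3, 4, 5] / [6, 7] / [8, 9];  Q = [1, 4, 5, 8] / [2, 6] / [3, 7]
  Insert 1 (step 9): P = [1, 3, 4, 5] / [2, 7] / [6, 9] / [8];  Q = [1, 4, 5, 8] / [2, 6] / [3, 7] / [9]
Final shape: (4, 2, 2, 1).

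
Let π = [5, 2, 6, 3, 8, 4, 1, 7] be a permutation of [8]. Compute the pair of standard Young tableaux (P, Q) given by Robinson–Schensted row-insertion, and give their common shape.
P = [1, 3, 4, 7] / [2, 6, 8] / [5];  Q = [1, 3, 5, 8] / [2, 4, 6] / [7];  common shape = (4, 3, 1)

Row-insert the values π_1, π_2, … into P one at a time, bumping the leftmost entry strictly greater than the inserted value down to the next row. The recording tableau Q records, in position (i, j), the step at which that cell was added to P.
  Insert 5 (step 1): P = [5];  Q = [1]
  Insert 2 (step 2): P = [2] / [5];  Q = [1] / [2]
  Insert 6 (step 3): P = [2, 6] / [5];  Q = [1, 3] / [2]
  Insert 3 (step 4): P = [2, 3] / [5, 6];  Q = [1, 3] / [2, 4]
  Insert 8 (step 5): P = [2, 3, 8] / [5, 6];  Q = [1, 3, 5] / [2, 4]
  Insert 4 (step 6): P = [2, 3, 4] / [5, 6, 8];  Q = [1, 3, 5] / [2, 4, 6]
  Insert 1 (step 7): P = [1, 3, 4] / [2, 6, 8] / [5];  Q = [1, 3, 5] / [2, 4, 6] / [7]
  Insert 7 (step 8): P = [1, 3, 4, 7] / [2, 6, 8] / [5];  Q = [1, 3, 5, 8] / [2, 4, 6] / [7]
Final shape: (4, 3, 1).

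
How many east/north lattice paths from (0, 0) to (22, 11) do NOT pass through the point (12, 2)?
Number of paths = 185130322

Total paths from (0, 0) to (22, 11): C(33, 22) = 193536720. Paths through (12, 2): (paths (0, 0) → (12, 2)) × (paths (12, 2) → (22, 11)) = C(14, 12) · C(19, 10) = 91 · 92378 = 8406398. Avoidance count = 193536720 − 8406398 = 185130322.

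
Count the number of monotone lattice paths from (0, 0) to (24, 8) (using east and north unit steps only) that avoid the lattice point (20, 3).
Number of paths = 10295154

Total paths from (0, 0) to (24, 8): C(32, 24) = 10518300. Paths through (20, 3): (paths (0, 0) → (20, 3)) × (paths (20, 3) → (24, 8)) = C(23, 20) · C(9, 4) = 1771 · 126 = 223146. Avoidance count = 10518300 − 223146 = 10295154.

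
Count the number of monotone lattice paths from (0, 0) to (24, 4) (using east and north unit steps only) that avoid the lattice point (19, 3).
Number of paths = 11235

Total paths from (0, 0) to (24, 4): C(28, 24) = 20475. Paths through (19, 3): (paths (0, 0) → (19, 3)) × (paths (19, 3) → (24, 4)) = C(22, 19) · C(6, 5) = 1540 · 6 = 9240. Avoidance count = 20475 − 9240 = 11235.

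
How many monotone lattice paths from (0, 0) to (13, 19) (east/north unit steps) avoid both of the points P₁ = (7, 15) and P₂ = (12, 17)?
Number of paths = 166615827

Inclusion–exclusion. Total paths: C(32, 13) = 347373600. Through P₁: C(22, 7)·C(10, 6) = 35814240. Through P₂: C(29, 12)·C(3, 1) = 155687805. Since P₁ is strictly southwest of P₂, a monotone path through both must visit P₁ then P₂; paths through both = C(22, 7)·C(7, 5)·C(3, 1) = 10744272. Avoid both = 347373600 − 35814240 − 155687805 + 10744272 = 166615827.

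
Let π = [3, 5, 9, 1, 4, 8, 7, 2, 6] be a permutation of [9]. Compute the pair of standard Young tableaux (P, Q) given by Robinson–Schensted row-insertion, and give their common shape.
P = [1, 2, 6] / [3, 4, 7] / [5, 8] / [9];  Q = [1, 2, 3] / [4, 5, 6] / [7, 9] / [8];  common shape = (3, 3, 2, 1)

Row-insert the values π_1, π_2, … into P one at a time, bumping the leftmost entry strictly greater than the inserted value down to the next row. The recording tableau Q records, in position (i, j), the step at which that cell was added to P.
  Insert 3 (step 1): P = [3];  Q = [1]
  Insert 5 (step 2): P = [3, 5];  Q = [1, 2]
  Insert 9 (step 3): P = [3, 5, 9];  Q = [1, 2, 3]
  Insert 1 (step 4): P = [1, 5, 9] / [3];  Q = [1, 2, 3] / [4]
  Insert 4 (step 5): P = [1, 4, 9] / [3, 5];  Q = [1, 2, 3] / [4, 5]
  Insert 8 (step 6): P = [1, 4, 8] / [3, 5, 9];  Q = [1, 2, 3] / [4, 5, 6]
  Insert 7 (step 7): P = [1, 4, 7] / [3, 5, 8] / [9];  Q = [1, 2, 3] / [4, 5, 6] / [7]
  Insert 2 (step 8): P = [1, 2, 7] / [3, 4, 8] / [5] / [9];  Q = [1, 2, 3] / [4, 5, 6] / [7] / [8]
  Insert 6 (step 9): P = [1, 2, 6] / [3, 4, 7] / [5, 8] / [9];  Q = [1, 2, 3] / [4, 5, 6] / [7, 9] / [8]
Final shape: (3, 3, 2, 1).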